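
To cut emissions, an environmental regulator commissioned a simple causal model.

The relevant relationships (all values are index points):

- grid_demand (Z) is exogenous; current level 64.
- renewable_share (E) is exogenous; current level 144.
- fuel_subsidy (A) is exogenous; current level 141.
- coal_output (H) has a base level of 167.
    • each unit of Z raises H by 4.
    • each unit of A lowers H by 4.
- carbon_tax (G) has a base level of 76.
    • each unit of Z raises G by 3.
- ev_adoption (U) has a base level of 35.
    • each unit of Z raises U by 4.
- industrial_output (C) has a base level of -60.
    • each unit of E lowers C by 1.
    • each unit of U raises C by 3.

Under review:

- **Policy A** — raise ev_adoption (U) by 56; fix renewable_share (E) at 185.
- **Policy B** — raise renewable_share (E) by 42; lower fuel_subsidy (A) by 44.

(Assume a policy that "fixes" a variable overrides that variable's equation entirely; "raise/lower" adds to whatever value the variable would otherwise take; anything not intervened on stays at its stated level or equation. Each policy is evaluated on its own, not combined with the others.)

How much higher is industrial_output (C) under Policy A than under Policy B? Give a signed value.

Policy A (U + 56, E := 185):
  Z = 64
  E = 185
  U = 35 + 4·64 (+56 from intervention) = 347
  C = -60 − 185 + 3·347 = 796
Policy B (E + 42, A − 44):
  Z = 64
  E = 144 + 42 = 186
  U = 35 + 4·64 = 291
  C = -60 − 186 + 3·291 = 627
C: 796 − 627 = 169

169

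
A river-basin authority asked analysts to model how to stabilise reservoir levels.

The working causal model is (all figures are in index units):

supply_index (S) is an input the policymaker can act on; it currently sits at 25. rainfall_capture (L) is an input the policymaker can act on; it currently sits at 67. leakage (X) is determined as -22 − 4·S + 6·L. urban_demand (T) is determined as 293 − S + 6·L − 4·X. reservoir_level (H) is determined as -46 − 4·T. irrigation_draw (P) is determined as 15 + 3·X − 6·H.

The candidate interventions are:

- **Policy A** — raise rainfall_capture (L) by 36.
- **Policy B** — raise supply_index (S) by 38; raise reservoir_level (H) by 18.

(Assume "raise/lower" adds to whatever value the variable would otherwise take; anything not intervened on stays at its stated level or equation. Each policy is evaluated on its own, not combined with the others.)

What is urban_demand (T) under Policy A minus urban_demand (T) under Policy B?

-1218

Policy A (L + 36):
  S = 25
  L = 67 + 36 = 103
  X = -22 − 4·25 + 6·103 = 496
  T = 293 − 25 + 6·103 − 4·496 = -1098
Policy B (S + 38, H + 18):
  S = 25 + 38 = 63
  L = 67
  X = -22 − 4·63 + 6·67 = 128
  T = 293 − 63 + 6·67 − 4·128 = 120
T: -1098 − 120 = -1218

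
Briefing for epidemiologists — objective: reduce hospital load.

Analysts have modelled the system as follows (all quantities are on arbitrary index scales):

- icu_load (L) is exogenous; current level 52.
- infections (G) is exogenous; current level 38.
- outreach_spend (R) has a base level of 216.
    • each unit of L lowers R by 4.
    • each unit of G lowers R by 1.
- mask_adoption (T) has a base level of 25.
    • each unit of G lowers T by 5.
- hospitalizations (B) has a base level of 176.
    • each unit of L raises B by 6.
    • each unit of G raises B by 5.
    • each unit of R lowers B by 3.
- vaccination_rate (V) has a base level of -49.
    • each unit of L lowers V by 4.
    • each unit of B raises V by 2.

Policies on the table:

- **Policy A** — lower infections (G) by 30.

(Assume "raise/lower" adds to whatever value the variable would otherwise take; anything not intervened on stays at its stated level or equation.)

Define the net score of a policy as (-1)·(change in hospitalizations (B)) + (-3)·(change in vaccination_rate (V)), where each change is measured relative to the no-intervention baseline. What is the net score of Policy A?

Baseline:
  L = 52
  G = 38
  R = 216 − 4·52 − 38 = -30
  B = 176 + 6·52 + 5·38 − 3·(-30) = 768
  V = -49 − 4·52 + 2·768 = 1279
Policy A (G − 30):
  L = 52
  G = 38 − 30 = 8
  R = 216 − 4·52 − 8 = 0
  B = 176 + 6·52 + 5·8 − 3·0 = 528
  V = -49 − 4·52 + 2·528 = 799
ΔB = 528 − 768 = -240; ΔV = 799 − 1279 = -480
Score = (-1)·(-240) + (-3)·(-480) = 1680

1680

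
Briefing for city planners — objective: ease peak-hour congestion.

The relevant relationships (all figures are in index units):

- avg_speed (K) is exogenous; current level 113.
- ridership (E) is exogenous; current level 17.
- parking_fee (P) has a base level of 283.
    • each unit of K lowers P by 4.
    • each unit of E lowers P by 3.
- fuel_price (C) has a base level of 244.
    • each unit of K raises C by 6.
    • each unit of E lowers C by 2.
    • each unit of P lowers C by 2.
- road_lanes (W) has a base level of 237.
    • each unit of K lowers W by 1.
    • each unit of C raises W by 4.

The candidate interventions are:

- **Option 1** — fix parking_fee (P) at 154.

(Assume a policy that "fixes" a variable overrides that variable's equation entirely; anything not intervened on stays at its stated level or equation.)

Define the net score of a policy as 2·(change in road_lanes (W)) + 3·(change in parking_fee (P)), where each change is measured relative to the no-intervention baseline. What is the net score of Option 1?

Baseline:
  K = 113
  E = 17
  P = 283 − 4·113 − 3·17 = -220
  C = 244 + 6·113 − 2·17 − 2·(-220) = 1328
  W = 237 − 113 + 4·1328 = 5436
Option 1 (P := 154):
  K = 113
  E = 17
  P = 154
  C = 244 + 6·113 − 2·17 − 2·154 = 580
  W = 237 − 113 + 4·580 = 2444
ΔW = 2444 − 5436 = -2992; ΔP = 154 − (-220) = 374
Score = 2·(-2992) + 3·374 = -4862

-4862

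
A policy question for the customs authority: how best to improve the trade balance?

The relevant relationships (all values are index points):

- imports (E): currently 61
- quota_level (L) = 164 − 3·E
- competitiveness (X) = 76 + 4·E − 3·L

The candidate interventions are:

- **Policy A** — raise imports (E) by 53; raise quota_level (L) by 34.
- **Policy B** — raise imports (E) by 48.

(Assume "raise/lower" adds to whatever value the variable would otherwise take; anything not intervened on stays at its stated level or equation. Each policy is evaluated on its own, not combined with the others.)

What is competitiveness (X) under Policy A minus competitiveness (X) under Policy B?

Policy A (E + 53, L + 34):
  E = 61 + 53 = 114
  L = 164 − 3·114 (+34 from intervention) = -144
  X = 76 + 4·114 − 3·(-144) = 964
Policy B (E + 48):
  E = 61 + 48 = 109
  L = 164 − 3·109 = -163
  X = 76 + 4·109 − 3·(-163) = 1001
X: 964 − 1001 = -37

-37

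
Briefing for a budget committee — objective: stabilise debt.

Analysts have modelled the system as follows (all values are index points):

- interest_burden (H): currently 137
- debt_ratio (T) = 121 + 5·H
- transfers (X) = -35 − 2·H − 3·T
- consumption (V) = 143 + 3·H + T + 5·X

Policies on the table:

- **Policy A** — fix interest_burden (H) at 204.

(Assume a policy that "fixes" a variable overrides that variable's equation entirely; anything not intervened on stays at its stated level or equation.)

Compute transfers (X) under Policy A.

Policy A (H := 204):
  H = 204
  T = 121 + 5·204 = 1141
  X = -35 − 2·204 − 3·1141 = -3866

-3866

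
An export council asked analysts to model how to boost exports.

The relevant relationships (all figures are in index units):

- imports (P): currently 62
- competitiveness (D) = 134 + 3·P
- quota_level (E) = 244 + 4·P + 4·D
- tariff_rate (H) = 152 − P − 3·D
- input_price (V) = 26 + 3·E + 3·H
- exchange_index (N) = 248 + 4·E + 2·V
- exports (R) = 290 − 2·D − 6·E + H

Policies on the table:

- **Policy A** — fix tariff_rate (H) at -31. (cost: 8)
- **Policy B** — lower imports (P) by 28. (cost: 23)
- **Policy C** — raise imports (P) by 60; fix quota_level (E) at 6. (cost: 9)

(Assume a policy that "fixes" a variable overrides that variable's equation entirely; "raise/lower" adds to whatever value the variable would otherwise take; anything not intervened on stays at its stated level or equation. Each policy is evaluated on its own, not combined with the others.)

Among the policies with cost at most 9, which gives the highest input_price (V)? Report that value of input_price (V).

5249

Policy A (H := -31):
  P = 62
  D = 134 + 3·62 = 320
  E = 244 + 4·62 + 4·320 = 1772
  H = -31
  V = 26 + 3·1772 + 3·(-31) = 5249
Policy C (P + 60, E := 6):
  P = 62 + 60 = 122
  D = 134 + 3·122 = 500
  E = 6
  H = 152 − 122 − 3·500 = -1470
  V = 26 + 3·6 + 3·(-1470) = -4366
Comparing — Policy A: V=5249, Policy C: V=-4366. Highest is 5249 (Policy A).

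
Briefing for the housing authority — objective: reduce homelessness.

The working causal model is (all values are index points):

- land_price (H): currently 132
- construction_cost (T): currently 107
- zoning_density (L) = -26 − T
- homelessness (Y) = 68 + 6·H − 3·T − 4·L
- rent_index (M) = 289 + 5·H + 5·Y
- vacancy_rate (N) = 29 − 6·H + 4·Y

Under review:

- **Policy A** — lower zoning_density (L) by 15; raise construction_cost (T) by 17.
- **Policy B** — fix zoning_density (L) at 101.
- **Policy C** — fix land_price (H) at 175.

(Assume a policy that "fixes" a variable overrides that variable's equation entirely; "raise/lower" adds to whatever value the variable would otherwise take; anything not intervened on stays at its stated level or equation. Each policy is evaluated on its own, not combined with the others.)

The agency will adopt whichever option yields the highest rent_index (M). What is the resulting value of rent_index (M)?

Policy A (L − 15, T + 17):
  H = 132
  T = 107 + 17 = 124
  L = -26 − 124 (−15 from intervention) = -165
  Y = 68 + 6·132 − 3·124 − 4·(-165) = 1148
  M = 289 + 5·132 + 5·1148 = 6689
Policy B (L := 101):
  H = 132
  T = 107
  L = 101
  Y = 68 + 6·132 − 3·107 − 4·101 = 135
  M = 289 + 5·132 + 5·135 = 1624
Policy C (H := 175):
  H = 175
  T = 107
  L = -26 − 107 = -133
  Y = 68 + 6·175 − 3·107 − 4·(-133) = 1329
  M = 289 + 5·175 + 5·1329 = 7809
Comparing — Policy A: M=6689, Policy B: M=1624, Policy C: M=7809. Highest is 7809 (Policy C).

7809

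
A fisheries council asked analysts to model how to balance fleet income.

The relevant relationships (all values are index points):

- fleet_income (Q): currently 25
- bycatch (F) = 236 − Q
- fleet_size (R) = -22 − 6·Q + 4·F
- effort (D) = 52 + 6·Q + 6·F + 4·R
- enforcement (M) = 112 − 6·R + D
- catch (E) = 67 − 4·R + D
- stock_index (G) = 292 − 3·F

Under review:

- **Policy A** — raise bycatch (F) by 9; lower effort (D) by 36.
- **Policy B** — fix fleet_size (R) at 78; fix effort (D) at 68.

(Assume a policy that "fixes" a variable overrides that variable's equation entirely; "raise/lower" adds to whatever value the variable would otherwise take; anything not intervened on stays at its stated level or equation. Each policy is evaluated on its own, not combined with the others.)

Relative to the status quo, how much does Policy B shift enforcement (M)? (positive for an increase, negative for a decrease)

-524

Baseline:
  Q = 25
  F = 236 − 25 = 211
  R = -22 − 6·25 + 4·211 = 672
  D = 52 + 6·25 + 6·211 + 4·672 = 4156
  M = 112 − 6·672 + 4156 = 236
Policy B (R := 78, D := 68):
  Q = 25
  F = 236 − 25 = 211
  R = 78
  D = 68
  M = 112 − 6·78 + 68 = -288
Change in M: -288 − 236 = -524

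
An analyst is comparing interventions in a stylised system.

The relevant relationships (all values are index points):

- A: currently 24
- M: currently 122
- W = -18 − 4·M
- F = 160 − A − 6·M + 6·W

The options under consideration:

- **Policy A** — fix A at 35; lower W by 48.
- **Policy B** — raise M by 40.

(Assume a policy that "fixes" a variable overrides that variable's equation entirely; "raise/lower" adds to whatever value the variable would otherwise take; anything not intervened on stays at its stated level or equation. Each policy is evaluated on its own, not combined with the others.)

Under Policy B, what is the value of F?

-4832

Policy B (M + 40):
  A = 24
  M = 122 + 40 = 162
  W = -18 − 4·162 = -666
  F = 160 − 24 − 6·162 + 6·(-666) = -4832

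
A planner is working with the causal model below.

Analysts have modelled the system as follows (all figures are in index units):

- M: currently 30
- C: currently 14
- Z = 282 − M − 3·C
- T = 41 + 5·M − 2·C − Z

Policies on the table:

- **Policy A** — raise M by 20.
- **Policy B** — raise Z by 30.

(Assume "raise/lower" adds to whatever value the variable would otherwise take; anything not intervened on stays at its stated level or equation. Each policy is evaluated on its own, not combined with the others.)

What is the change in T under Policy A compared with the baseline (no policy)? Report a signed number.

120

Baseline:
  M = 30
  C = 14
  Z = 282 − 30 − 3·14 = 210
  T = 41 + 5·30 − 2·14 − 210 = -47
Policy A (M + 20):
  M = 30 + 20 = 50
  C = 14
  Z = 282 − 50 − 3·14 = 190
  T = 41 + 5·50 − 2·14 − 190 = 73
Change in T: 73 − (-47) = 120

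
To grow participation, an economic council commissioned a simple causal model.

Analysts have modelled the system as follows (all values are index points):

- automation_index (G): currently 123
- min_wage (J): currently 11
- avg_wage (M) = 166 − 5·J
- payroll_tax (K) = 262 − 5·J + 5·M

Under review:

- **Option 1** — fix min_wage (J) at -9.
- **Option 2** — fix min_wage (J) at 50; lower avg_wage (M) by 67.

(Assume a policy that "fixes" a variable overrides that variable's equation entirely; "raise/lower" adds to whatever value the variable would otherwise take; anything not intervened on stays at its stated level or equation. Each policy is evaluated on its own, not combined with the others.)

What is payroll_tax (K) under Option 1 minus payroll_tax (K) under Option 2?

2105

Option 1 (J := -9):
  J = -9
  M = 166 − 5·(-9) = 211
  K = 262 − 5·(-9) + 5·211 = 1362
Option 2 (J := 50, M − 67):
  J = 50
  M = 166 − 5·50 (−67 from intervention) = -151
  K = 262 − 5·50 + 5·(-151) = -743
K: 1362 − (-743) = 2105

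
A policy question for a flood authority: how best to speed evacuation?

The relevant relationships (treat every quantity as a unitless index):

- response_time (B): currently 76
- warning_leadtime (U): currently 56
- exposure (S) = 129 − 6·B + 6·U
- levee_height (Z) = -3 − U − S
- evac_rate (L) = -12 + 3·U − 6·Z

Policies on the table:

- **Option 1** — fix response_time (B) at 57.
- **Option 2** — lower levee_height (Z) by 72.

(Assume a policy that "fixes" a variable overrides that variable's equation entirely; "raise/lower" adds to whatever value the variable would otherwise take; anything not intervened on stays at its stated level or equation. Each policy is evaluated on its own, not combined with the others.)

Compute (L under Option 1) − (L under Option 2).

Option 1 (B := 57):
  B = 57
  U = 56
  S = 129 − 6·57 + 6·56 = 123
  Z = -3 − 56 − 123 = -182
  L = -12 + 3·56 − 6·(-182) = 1248
Option 2 (Z − 72):
  B = 76
  U = 56
  S = 129 − 6·76 + 6·56 = 9
  Z = -3 − 56 − 9 (−72 from intervention) = -140
  L = -12 + 3·56 − 6·(-140) = 996
L: 1248 − 996 = 252

252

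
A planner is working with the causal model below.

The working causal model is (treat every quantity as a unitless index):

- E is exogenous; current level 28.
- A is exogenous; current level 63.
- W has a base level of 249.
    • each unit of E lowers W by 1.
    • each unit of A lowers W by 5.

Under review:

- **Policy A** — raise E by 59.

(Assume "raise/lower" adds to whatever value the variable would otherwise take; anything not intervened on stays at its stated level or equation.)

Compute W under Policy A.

Policy A (E + 59):
  E = 28 + 59 = 87
  A = 63
  W = 249 − 87 − 5·63 = -153

-153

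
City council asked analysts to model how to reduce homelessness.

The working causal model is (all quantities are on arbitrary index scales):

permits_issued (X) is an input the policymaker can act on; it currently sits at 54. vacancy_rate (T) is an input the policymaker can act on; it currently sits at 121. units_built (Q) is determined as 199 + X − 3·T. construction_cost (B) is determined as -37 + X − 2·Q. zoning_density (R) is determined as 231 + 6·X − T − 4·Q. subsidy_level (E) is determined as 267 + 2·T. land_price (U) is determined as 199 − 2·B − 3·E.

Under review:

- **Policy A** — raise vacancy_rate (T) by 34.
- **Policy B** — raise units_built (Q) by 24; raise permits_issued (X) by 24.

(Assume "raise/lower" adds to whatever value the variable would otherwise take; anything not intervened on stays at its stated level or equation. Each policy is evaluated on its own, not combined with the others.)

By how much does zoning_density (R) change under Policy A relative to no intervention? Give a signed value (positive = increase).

Baseline:
  X = 54
  T = 121
  Q = 199 + 54 − 3·121 = -110
  R = 231 + 6·54 − 121 − 4·(-110) = 874
Policy A (T + 34):
  X = 54
  T = 121 + 34 = 155
  Q = 199 + 54 − 3·155 = -212
  R = 231 + 6·54 − 155 − 4·(-212) = 1248
Change in R: 1248 − 874 = 374

374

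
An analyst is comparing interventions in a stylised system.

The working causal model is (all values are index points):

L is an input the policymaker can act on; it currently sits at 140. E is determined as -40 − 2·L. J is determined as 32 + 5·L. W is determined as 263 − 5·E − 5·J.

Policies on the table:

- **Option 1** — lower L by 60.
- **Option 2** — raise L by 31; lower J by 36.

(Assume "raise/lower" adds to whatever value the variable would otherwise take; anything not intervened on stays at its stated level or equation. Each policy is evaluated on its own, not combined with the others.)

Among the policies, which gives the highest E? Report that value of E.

-200

Option 1 (L − 60):
  L = 140 − 60 = 80
  E = -40 − 2·80 = -200
Option 2 (L + 31, J − 36):
  L = 140 + 31 = 171
  E = -40 − 2·171 = -382
Comparing — Option 1: E=-200, Option 2: E=-382. Highest is -200 (Option 1).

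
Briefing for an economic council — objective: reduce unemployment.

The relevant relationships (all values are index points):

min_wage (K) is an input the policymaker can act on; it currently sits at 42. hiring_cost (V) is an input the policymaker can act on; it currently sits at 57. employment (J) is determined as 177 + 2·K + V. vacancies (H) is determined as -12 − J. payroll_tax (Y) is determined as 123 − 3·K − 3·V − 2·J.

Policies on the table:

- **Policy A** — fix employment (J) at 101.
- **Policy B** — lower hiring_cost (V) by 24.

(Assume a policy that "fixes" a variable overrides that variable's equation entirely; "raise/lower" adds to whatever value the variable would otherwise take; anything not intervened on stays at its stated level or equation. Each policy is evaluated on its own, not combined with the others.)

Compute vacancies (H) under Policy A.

-113

Policy A (J := 101):
  K = 42
  V = 57
  J = 101
  H = -12 − 101 = -113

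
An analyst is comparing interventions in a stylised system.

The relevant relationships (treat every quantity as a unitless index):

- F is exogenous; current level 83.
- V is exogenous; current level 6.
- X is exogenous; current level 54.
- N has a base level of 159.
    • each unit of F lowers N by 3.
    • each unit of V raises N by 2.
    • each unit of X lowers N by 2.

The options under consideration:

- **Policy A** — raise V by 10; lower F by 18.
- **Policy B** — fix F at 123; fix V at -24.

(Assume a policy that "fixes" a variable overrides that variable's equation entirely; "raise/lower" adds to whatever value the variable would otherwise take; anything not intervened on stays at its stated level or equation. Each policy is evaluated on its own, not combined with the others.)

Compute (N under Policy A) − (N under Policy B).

Policy A (V + 10, F − 18):
  F = 83 − 18 = 65
  V = 6 + 10 = 16
  X = 54
  N = 159 − 3·65 + 2·16 − 2·54 = -112
Policy B (F := 123, V := -24):
  F = 123
  V = -24
  X = 54
  N = 159 − 3·123 + 2·(-24) − 2·54 = -366
N: -112 − (-366) = 254

254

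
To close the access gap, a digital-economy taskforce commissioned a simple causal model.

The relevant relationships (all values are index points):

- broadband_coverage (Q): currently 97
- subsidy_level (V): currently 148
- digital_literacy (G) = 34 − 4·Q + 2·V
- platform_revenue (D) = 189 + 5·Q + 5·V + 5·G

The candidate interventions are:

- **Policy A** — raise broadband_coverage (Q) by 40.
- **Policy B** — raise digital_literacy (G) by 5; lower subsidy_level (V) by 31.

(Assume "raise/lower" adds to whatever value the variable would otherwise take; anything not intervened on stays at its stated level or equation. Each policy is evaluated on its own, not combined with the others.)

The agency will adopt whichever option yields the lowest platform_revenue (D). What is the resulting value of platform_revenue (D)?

524

Policy A (Q + 40):
  Q = 97 + 40 = 137
  V = 148
  G = 34 − 4·137 + 2·148 = -218
  D = 189 + 5·137 + 5·148 + 5·(-218) = 524
Policy B (G + 5, V − 31):
  Q = 97
  V = 148 − 31 = 117
  G = 34 − 4·97 + 2·117 (+5 from intervention) = -115
  D = 189 + 5·97 + 5·117 + 5·(-115) = 684
Comparing — Policy A: D=524, Policy B: D=684. Lowest is 524 (Policy A).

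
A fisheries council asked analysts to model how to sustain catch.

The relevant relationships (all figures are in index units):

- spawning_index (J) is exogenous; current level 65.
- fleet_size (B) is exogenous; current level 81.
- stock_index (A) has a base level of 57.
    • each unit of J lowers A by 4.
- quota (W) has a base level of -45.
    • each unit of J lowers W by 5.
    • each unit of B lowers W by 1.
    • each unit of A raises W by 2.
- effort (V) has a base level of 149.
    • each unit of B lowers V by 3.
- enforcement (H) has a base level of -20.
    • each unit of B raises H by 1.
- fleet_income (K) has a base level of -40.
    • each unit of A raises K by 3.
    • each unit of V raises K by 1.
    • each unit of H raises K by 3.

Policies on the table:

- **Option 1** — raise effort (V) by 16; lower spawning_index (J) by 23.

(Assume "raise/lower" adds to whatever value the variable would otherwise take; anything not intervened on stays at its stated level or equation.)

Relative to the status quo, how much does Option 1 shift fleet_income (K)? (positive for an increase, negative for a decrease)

292

Baseline:
  J = 65
  B = 81
  A = 57 − 4·65 = -203
  V = 149 − 3·81 = -94
  H = -20 + 81 = 61
  K = -40 + 3·(-203) + (-94) + 3·61 = -560
Option 1 (V + 16, J − 23):
  J = 65 − 23 = 42
  B = 81
  A = 57 − 4·42 = -111
  V = 149 − 3·81 (+16 from intervention) = -78
  H = -20 + 81 = 61
  K = -40 + 3·(-111) + (-78) + 3·61 = -268
Change in K: -268 − (-560) = 292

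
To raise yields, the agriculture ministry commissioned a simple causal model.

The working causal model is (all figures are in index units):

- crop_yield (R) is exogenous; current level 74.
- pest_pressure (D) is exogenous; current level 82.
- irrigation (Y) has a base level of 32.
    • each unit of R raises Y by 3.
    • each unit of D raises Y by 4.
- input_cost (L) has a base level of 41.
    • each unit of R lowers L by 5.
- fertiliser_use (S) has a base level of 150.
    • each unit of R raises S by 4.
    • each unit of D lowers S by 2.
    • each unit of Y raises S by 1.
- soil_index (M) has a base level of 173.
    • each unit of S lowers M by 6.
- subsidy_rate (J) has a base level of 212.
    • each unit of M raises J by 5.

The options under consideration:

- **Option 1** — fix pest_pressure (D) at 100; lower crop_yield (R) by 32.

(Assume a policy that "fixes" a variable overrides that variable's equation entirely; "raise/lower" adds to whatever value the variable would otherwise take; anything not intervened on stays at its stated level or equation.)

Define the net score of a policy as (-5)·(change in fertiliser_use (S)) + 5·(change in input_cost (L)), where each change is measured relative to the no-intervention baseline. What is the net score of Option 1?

1740

Baseline:
  R = 74
  D = 82
  Y = 32 + 3·74 + 4·82 = 582
  L = 41 − 5·74 = -329
  S = 150 + 4·74 − 2·82 + 582 = 864
Option 1 (D := 100, R − 32):
  R = 74 − 32 = 42
  D = 100
  Y = 32 + 3·42 + 4·100 = 558
  L = 41 − 5·42 = -169
  S = 150 + 4·42 − 2·100 + 558 = 676
ΔS = 676 − 864 = -188; ΔL = -169 − (-329) = 160
Score = (-5)·(-188) + 5·160 = 1740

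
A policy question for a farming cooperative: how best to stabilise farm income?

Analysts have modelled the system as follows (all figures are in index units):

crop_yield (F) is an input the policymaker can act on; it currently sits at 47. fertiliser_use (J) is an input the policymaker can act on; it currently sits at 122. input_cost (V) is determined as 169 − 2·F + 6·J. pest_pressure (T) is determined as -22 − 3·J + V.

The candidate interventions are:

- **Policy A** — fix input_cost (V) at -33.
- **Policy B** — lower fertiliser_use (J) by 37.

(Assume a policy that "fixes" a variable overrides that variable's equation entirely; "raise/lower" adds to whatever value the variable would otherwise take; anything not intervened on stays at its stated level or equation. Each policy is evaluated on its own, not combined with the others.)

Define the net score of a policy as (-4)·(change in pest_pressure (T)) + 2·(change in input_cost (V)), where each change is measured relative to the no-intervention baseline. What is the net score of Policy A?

1680

Baseline:
  F = 47
  J = 122
  V = 169 − 2·47 + 6·122 = 807
  T = -22 − 3·122 + 807 = 419
Policy A (V := -33):
  F = 47
  J = 122
  V = -33
  T = -22 − 3·122 + (-33) = -421
ΔT = -421 − 419 = -840; ΔV = -33 − 807 = -840
Score = (-4)·(-840) + 2·(-840) = 1680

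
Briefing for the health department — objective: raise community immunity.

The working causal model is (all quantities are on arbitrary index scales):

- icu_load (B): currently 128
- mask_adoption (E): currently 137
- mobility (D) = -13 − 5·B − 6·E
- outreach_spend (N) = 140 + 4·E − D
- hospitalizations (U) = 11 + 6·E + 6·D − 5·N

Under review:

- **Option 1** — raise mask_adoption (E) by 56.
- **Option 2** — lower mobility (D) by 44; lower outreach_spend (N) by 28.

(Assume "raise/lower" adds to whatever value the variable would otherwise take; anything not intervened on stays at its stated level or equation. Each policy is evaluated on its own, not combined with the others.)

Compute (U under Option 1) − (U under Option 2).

Option 1 (E + 56):
  B = 128
  E = 137 + 56 = 193
  D = -13 − 5·128 − 6·193 = -1811
  N = 140 + 4·193 − (-1811) = 2723
  U = 11 + 6·193 + 6·(-1811) − 5·2723 = -23312
Option 2 (D − 44, N − 28):
  B = 128
  E = 137
  D = -13 − 5·128 − 6·137 (−44 from intervention) = -1519
  N = 140 + 4·137 − (-1519) (−28 from intervention) = 2179
  U = 11 + 6·137 + 6·(-1519) − 5·2179 = -19176
U: -23312 − (-19176) = -4136

-4136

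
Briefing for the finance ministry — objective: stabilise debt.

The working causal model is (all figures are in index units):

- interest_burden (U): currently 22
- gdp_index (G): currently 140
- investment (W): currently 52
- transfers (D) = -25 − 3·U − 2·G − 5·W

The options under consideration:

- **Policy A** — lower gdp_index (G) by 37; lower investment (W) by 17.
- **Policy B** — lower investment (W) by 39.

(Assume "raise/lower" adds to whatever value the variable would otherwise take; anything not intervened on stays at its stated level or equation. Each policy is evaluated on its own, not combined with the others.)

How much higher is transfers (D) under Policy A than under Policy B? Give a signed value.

Policy A (G − 37, W − 17):
  U = 22
  G = 140 − 37 = 103
  W = 52 − 17 = 35
  D = -25 − 3·22 − 2·103 − 5·35 = -472
Policy B (W − 39):
  U = 22
  G = 140
  W = 52 − 39 = 13
  D = -25 − 3·22 − 2·140 − 5·13 = -436
D: -472 − (-436) = -36

-36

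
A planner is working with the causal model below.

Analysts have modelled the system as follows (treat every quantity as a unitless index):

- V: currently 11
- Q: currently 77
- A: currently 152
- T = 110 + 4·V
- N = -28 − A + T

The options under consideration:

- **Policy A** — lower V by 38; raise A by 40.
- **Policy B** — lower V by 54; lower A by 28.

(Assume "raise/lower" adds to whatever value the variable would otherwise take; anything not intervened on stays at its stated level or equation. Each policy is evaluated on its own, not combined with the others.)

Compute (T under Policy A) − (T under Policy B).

64

Policy A (V − 38, A + 40):
  V = 11 − 38 = -27
  T = 110 + 4·(-27) = 2
Policy B (V − 54, A − 28):
  V = 11 − 54 = -43
  T = 110 + 4·(-43) = -62
T: 2 − (-62) = 64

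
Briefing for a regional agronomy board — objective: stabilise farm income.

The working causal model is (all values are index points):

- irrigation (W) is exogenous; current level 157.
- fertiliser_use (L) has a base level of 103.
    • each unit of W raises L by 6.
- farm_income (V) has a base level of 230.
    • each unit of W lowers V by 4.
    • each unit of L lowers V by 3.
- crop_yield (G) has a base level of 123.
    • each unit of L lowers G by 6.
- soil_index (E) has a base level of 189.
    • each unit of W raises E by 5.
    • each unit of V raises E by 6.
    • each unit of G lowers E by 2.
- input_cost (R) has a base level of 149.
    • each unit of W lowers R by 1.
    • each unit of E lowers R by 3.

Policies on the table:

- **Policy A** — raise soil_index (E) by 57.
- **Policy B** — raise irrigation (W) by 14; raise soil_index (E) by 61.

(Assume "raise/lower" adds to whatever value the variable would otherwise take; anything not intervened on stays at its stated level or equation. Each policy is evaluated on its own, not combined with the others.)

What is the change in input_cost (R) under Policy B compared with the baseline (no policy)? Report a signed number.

2113

Baseline:
  W = 157
  L = 103 + 6·157 = 1045
  V = 230 − 4·157 − 3·1045 = -3533
  G = 123 − 6·1045 = -6147
  E = 189 + 5·157 + 6·(-3533) − 2·(-6147) = -7930
  R = 149 − 157 − 3·(-7930) = 23782
Policy B (W + 14, E + 61):
  W = 157 + 14 = 171
  L = 103 + 6·171 = 1129
  V = 230 − 4·171 − 3·1129 = -3841
  G = 123 − 6·1129 = -6651
  E = 189 + 5·171 + 6·(-3841) − 2·(-6651) (+61 from intervention) = -8639
  R = 149 − 171 − 3·(-8639) = 25895
Change in R: 25895 − 23782 = 2113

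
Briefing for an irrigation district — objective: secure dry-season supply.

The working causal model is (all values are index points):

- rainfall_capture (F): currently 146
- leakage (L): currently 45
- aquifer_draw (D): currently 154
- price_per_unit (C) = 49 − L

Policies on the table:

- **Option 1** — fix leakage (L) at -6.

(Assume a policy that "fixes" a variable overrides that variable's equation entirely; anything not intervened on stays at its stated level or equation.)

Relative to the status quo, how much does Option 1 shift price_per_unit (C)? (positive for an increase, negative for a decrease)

51

Baseline:
  L = 45
  C = 49 − 45 = 4
Option 1 (L := -6):
  L = -6
  C = 49 − (-6) = 55
Change in C: 55 − 4 = 51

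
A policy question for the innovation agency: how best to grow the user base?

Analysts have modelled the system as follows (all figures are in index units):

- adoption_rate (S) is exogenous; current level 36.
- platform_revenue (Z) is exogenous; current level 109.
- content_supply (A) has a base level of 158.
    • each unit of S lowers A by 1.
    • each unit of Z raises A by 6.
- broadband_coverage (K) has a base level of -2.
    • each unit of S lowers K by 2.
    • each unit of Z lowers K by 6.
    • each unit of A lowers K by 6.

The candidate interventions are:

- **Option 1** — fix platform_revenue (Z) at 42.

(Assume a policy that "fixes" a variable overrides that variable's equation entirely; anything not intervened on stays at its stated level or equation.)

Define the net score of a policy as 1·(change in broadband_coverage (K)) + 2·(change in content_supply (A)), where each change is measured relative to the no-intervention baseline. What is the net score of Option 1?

2010

Baseline:
  S = 36
  Z = 109
  A = 158 − 36 + 6·109 = 776
  K = -2 − 2·36 − 6·109 − 6·776 = -5384
Option 1 (Z := 42):
  S = 36
  Z = 42
  A = 158 − 36 + 6·42 = 374
  K = -2 − 2·36 − 6·42 − 6·374 = -2570
ΔK = -2570 − (-5384) = 2814; ΔA = 374 − 776 = -402
Score = 1·2814 + 2·(-402) = 2010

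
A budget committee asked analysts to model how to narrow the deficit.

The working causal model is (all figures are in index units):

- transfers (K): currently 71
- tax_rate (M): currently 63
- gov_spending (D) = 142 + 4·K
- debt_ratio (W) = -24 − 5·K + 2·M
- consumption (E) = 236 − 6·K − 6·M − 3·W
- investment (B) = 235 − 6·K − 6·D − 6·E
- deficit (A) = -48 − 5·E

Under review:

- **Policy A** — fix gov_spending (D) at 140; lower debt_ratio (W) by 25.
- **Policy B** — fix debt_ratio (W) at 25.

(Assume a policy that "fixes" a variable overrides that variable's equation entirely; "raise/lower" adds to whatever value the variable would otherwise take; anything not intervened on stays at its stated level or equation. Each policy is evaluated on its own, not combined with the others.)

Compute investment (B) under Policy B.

1111

Policy B (W := 25):
  K = 71
  M = 63
  D = 142 + 4·71 = 426
  W = 25
  E = 236 − 6·71 − 6·63 − 3·25 = -643
  B = 235 − 6·71 − 6·426 − 6·(-643) = 1111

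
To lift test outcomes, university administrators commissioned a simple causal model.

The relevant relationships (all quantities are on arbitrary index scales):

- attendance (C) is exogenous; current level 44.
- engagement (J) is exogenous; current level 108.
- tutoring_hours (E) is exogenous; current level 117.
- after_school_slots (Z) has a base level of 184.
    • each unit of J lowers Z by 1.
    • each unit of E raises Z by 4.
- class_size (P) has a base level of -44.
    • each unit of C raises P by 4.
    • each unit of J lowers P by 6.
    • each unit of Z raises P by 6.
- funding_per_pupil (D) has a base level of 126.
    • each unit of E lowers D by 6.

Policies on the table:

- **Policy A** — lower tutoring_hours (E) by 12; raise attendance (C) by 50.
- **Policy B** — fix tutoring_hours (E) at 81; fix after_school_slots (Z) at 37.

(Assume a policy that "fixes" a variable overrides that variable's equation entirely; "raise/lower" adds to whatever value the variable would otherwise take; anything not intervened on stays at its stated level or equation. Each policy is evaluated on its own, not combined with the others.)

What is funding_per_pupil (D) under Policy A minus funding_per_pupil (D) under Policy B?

Policy A (E − 12, C + 50):
  E = 117 − 12 = 105
  D = 126 − 6·105 = -504
Policy B (E := 81, Z := 37):
  E = 81
  D = 126 − 6·81 = -360
D: -504 − (-360) = -144

-144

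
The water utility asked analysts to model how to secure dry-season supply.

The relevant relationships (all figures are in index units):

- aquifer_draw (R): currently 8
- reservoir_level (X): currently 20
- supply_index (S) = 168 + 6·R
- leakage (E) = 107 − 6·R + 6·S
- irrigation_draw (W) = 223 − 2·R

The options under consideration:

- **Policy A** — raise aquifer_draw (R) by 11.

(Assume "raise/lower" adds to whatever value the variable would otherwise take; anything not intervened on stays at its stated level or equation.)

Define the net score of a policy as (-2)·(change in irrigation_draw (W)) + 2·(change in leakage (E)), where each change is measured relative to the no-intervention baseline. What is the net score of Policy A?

Baseline:
  R = 8
  S = 168 + 6·8 = 216
  E = 107 − 6·8 + 6·216 = 1355
  W = 223 − 2·8 = 207
Policy A (R + 11):
  R = 8 + 11 = 19
  S = 168 + 6·19 = 282
  E = 107 − 6·19 + 6·282 = 1685
  W = 223 − 2·19 = 185
ΔW = 185 − 207 = -22; ΔE = 1685 − 1355 = 330
Score = (-2)·(-22) + 2·330 = 704

704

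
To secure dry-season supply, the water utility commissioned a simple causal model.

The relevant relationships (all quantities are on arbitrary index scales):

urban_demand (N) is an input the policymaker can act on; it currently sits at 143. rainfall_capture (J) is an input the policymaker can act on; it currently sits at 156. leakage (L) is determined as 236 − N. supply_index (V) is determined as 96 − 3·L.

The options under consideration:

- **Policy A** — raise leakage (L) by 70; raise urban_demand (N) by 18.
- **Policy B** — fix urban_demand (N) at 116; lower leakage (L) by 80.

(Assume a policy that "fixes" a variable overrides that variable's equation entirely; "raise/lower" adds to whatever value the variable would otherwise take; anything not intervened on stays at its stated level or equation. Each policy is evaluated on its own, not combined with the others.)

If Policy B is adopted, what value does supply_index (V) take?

-24

Policy B (N := 116, L − 80):
  N = 116
  L = 236 − 116 (−80 from intervention) = 40
  V = 96 − 3·40 = -24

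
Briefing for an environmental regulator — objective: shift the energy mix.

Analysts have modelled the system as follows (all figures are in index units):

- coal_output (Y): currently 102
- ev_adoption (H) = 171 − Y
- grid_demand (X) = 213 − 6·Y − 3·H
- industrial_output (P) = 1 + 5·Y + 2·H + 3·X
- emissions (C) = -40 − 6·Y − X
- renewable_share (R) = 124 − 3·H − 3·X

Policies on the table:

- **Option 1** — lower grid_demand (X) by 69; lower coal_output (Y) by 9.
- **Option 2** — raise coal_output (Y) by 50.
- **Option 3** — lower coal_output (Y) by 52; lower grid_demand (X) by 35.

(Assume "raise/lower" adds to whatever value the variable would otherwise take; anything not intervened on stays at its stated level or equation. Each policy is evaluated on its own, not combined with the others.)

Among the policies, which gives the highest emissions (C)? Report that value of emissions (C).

Option 1 (X − 69, Y − 9):
  Y = 102 − 9 = 93
  H = 171 − 93 = 78
  X = 213 − 6·93 − 3·78 (−69 from intervention) = -648
  C = -40 − 6·93 − (-648) = 50
Option 2 (Y + 50):
  Y = 102 + 50 = 152
  H = 171 − 152 = 19
  X = 213 − 6·152 − 3·19 = -756
  C = -40 − 6·152 − (-756) = -196
Option 3 (Y − 52, X − 35):
  Y = 102 − 52 = 50
  H = 171 − 50 = 121
  X = 213 − 6·50 − 3·121 (−35 from intervention) = -485
  C = -40 − 6·50 − (-485) = 145
Comparing — Option 1: C=50, Option 2: C=-196, Option 3: C=145. Highest is 145 (Option 3).

145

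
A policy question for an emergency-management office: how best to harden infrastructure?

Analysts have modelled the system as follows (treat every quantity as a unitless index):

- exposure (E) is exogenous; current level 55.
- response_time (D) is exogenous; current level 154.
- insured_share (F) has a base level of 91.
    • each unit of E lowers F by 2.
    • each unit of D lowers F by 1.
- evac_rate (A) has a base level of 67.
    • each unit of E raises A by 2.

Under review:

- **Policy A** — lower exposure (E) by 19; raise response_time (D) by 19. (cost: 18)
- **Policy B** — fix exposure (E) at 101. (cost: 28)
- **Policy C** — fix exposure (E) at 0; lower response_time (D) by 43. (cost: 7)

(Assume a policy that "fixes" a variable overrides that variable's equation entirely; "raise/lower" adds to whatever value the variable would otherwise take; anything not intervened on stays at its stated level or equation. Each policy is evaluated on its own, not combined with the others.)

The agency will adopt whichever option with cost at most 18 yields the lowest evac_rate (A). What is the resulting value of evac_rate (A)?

67

Policy A (E − 19, D + 19):
  E = 55 − 19 = 36
  A = 67 + 2·36 = 139
Policy C (E := 0, D − 43):
  E = 0
  A = 67 + 2·0 = 67
Comparing — Policy A: A=139, Policy C: A=67. Lowest is 67 (Policy C).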